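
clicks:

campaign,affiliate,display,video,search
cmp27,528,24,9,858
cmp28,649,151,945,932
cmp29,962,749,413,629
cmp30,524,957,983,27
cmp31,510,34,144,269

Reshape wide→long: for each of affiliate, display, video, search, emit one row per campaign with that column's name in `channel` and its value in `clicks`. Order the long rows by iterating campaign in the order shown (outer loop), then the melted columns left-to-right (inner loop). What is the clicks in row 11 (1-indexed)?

20 rows total (5 × 4). Row 11: index ⌊(11-1)/4⌋ = 2 into campaign → cmp29; (11-1) mod 4 = 2 into the melted columns → video.
So row 11 is (cmp29, video, 413); clicks = 413.

413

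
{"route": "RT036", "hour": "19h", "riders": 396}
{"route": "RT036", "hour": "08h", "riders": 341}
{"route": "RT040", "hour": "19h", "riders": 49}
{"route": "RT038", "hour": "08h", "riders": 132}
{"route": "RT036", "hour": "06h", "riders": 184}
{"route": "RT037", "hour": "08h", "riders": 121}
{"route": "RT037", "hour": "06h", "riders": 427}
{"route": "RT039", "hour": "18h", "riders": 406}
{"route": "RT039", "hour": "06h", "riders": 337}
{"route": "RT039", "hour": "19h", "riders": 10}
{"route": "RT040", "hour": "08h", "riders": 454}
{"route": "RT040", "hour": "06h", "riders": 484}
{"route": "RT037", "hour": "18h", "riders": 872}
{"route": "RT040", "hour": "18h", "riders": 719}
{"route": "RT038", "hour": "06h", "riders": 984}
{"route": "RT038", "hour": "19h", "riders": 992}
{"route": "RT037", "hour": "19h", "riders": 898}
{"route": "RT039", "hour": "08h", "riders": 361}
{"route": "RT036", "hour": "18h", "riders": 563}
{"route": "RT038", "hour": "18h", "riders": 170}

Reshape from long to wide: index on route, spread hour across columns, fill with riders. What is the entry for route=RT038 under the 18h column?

170

Wide layout: rows indexed by route, columns are the 4 distinct hour values (19h, 08h, 06h, 18h).
Cell (route=RT038, hour=18h) draws from the long row where route=RT038 and hour=18h, which has riders=170.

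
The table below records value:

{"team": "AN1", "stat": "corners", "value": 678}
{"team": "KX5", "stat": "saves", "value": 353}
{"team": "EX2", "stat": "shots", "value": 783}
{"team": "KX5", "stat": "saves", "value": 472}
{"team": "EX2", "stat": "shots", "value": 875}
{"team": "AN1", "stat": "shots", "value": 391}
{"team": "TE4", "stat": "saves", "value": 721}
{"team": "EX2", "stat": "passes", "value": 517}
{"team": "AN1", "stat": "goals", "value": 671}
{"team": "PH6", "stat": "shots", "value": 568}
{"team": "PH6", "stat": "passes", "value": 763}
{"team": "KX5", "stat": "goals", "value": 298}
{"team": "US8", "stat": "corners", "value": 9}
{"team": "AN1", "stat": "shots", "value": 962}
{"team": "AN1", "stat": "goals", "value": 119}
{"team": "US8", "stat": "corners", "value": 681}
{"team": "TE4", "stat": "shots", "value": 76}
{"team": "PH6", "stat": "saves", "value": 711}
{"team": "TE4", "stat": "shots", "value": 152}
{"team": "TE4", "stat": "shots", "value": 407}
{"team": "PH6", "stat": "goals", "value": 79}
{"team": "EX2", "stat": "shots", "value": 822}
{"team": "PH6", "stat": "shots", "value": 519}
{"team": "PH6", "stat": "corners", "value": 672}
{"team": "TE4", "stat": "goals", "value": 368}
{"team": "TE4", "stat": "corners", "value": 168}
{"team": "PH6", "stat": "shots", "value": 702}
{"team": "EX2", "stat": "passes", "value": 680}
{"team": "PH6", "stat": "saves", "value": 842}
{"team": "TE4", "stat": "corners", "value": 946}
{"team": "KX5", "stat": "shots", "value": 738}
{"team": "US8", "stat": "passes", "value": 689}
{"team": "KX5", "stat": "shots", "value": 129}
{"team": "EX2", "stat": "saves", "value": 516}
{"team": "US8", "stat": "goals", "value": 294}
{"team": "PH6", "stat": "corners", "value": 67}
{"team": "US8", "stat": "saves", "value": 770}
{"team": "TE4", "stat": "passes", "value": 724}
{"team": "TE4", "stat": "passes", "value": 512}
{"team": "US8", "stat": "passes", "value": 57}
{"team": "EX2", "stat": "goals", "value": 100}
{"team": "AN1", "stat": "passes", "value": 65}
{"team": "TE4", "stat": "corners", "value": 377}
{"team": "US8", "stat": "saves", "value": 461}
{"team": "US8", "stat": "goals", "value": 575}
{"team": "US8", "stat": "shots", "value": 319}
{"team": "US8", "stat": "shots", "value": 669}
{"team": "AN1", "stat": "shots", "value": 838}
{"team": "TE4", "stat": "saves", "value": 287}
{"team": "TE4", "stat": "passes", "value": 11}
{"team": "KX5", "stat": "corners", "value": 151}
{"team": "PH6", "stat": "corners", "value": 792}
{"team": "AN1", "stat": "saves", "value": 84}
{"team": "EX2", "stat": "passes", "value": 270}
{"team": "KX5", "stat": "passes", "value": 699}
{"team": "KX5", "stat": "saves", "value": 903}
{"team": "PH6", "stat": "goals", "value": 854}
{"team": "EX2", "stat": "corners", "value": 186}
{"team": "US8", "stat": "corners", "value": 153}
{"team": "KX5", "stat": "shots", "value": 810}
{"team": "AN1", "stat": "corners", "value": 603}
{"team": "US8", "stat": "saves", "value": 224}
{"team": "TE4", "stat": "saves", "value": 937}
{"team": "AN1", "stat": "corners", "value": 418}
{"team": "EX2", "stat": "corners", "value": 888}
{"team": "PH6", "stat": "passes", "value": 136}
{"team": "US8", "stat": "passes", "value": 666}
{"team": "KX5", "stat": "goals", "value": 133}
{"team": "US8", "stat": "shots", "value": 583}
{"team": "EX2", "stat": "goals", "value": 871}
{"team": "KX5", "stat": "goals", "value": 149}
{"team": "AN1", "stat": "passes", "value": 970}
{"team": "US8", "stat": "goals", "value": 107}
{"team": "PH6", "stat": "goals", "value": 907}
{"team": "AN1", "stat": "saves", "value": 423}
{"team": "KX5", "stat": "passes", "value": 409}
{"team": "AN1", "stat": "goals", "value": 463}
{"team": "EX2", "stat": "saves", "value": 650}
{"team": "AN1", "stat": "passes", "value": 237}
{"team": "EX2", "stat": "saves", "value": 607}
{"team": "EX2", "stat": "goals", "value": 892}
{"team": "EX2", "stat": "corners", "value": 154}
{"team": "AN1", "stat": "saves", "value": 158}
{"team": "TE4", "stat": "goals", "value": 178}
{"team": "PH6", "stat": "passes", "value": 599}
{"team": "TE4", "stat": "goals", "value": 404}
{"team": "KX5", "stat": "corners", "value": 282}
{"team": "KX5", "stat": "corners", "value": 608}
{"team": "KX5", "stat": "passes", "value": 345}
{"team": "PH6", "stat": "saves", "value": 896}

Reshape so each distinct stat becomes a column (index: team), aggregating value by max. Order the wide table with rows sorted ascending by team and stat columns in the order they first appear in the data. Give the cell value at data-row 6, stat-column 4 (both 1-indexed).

With rows sorted ascending by team, row 6 is team=US8. stat columns in first-appearance order: corners, saves, shots, passes, goals; column 4 is passes.
Long rows with team=US8, stat=passes: max(689, 57, 666) = 689.

689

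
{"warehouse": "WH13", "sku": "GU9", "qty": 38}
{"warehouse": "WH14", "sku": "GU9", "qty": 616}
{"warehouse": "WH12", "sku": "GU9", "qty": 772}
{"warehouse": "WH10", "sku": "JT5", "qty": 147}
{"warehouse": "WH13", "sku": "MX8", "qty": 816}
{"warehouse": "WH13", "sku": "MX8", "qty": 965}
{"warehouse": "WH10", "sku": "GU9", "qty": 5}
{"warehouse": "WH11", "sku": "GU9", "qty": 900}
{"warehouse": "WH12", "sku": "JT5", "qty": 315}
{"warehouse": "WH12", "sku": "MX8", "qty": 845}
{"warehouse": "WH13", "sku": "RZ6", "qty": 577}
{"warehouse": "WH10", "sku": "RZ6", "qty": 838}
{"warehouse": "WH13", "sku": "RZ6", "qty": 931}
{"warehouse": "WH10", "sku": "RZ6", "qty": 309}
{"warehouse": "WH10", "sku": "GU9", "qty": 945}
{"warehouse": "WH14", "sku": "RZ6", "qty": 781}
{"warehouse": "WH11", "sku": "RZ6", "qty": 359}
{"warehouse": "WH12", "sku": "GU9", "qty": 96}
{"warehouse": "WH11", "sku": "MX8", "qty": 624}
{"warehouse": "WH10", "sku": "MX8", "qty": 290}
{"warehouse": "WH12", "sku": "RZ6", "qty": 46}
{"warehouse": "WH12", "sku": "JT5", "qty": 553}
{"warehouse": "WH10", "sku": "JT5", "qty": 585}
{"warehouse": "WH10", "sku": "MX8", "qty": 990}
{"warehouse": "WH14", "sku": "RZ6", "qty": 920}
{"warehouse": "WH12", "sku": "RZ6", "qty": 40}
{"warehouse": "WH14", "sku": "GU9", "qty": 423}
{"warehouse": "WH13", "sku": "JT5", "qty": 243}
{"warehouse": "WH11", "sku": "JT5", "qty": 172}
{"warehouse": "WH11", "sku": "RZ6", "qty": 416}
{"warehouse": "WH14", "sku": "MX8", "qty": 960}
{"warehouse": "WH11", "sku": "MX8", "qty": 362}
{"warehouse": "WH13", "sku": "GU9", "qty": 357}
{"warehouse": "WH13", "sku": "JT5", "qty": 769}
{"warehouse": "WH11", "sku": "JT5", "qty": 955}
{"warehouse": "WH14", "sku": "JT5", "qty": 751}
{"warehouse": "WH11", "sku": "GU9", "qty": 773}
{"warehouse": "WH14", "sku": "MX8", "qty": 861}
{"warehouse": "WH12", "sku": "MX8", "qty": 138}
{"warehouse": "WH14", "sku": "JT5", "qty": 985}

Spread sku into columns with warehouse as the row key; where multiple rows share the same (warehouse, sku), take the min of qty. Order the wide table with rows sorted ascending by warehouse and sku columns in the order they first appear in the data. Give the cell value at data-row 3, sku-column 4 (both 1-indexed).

40

With rows sorted ascending by warehouse, row 3 is warehouse=WH12. sku columns in first-appearance order: GU9, JT5, MX8, RZ6; column 4 is RZ6.
Long rows with warehouse=WH12, sku=RZ6: min(46, 40) = 40.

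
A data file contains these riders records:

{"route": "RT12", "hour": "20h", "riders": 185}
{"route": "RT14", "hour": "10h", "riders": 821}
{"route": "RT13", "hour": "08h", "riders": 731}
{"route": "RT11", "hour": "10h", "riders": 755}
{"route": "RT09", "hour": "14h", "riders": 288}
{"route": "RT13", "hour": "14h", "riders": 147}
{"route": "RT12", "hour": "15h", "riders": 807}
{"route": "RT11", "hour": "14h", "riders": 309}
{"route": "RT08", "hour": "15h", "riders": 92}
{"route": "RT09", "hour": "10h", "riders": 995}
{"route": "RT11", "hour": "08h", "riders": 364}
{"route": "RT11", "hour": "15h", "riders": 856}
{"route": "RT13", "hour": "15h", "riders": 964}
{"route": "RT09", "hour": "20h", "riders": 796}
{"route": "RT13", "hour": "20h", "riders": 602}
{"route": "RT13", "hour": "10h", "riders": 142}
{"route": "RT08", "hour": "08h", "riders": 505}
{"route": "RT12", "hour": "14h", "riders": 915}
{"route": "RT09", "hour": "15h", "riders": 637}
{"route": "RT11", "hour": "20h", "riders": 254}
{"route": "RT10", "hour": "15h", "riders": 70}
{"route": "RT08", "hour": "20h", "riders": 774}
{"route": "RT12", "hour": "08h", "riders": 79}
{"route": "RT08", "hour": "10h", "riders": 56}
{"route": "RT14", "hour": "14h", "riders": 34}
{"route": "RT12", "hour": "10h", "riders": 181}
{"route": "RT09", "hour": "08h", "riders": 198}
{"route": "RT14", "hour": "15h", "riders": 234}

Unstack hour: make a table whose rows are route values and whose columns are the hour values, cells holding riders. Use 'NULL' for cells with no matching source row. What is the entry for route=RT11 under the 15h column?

The long row with route=RT11, hour=15h has riders=856.

856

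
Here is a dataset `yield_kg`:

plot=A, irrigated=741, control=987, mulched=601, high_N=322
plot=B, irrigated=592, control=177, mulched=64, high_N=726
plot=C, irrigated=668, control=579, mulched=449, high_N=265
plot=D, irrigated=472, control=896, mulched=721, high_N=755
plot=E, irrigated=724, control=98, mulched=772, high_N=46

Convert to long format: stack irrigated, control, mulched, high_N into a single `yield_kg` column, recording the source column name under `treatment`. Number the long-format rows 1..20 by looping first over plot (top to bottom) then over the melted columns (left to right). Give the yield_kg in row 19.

772

20 rows total (5 × 4). Row 19: index ⌊(19-1)/4⌋ = 4 into plot → E; (19-1) mod 4 = 2 into the melted columns → mulched.
So row 19 is (E, mulched, 772); yield_kg = 772.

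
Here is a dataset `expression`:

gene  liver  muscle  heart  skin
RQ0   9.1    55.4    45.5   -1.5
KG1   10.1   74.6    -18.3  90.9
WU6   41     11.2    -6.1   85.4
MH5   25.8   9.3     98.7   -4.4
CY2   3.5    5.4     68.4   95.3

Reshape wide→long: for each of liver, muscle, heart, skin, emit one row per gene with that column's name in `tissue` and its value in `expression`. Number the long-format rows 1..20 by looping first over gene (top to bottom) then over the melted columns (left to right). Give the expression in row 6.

20 rows total (5 × 4). Row 6: index ⌊(6-1)/4⌋ = 1 into gene → KG1; (6-1) mod 4 = 1 into the melted columns → muscle.
So row 6 is (KG1, muscle, 74.6); expression = 74.6.

74.6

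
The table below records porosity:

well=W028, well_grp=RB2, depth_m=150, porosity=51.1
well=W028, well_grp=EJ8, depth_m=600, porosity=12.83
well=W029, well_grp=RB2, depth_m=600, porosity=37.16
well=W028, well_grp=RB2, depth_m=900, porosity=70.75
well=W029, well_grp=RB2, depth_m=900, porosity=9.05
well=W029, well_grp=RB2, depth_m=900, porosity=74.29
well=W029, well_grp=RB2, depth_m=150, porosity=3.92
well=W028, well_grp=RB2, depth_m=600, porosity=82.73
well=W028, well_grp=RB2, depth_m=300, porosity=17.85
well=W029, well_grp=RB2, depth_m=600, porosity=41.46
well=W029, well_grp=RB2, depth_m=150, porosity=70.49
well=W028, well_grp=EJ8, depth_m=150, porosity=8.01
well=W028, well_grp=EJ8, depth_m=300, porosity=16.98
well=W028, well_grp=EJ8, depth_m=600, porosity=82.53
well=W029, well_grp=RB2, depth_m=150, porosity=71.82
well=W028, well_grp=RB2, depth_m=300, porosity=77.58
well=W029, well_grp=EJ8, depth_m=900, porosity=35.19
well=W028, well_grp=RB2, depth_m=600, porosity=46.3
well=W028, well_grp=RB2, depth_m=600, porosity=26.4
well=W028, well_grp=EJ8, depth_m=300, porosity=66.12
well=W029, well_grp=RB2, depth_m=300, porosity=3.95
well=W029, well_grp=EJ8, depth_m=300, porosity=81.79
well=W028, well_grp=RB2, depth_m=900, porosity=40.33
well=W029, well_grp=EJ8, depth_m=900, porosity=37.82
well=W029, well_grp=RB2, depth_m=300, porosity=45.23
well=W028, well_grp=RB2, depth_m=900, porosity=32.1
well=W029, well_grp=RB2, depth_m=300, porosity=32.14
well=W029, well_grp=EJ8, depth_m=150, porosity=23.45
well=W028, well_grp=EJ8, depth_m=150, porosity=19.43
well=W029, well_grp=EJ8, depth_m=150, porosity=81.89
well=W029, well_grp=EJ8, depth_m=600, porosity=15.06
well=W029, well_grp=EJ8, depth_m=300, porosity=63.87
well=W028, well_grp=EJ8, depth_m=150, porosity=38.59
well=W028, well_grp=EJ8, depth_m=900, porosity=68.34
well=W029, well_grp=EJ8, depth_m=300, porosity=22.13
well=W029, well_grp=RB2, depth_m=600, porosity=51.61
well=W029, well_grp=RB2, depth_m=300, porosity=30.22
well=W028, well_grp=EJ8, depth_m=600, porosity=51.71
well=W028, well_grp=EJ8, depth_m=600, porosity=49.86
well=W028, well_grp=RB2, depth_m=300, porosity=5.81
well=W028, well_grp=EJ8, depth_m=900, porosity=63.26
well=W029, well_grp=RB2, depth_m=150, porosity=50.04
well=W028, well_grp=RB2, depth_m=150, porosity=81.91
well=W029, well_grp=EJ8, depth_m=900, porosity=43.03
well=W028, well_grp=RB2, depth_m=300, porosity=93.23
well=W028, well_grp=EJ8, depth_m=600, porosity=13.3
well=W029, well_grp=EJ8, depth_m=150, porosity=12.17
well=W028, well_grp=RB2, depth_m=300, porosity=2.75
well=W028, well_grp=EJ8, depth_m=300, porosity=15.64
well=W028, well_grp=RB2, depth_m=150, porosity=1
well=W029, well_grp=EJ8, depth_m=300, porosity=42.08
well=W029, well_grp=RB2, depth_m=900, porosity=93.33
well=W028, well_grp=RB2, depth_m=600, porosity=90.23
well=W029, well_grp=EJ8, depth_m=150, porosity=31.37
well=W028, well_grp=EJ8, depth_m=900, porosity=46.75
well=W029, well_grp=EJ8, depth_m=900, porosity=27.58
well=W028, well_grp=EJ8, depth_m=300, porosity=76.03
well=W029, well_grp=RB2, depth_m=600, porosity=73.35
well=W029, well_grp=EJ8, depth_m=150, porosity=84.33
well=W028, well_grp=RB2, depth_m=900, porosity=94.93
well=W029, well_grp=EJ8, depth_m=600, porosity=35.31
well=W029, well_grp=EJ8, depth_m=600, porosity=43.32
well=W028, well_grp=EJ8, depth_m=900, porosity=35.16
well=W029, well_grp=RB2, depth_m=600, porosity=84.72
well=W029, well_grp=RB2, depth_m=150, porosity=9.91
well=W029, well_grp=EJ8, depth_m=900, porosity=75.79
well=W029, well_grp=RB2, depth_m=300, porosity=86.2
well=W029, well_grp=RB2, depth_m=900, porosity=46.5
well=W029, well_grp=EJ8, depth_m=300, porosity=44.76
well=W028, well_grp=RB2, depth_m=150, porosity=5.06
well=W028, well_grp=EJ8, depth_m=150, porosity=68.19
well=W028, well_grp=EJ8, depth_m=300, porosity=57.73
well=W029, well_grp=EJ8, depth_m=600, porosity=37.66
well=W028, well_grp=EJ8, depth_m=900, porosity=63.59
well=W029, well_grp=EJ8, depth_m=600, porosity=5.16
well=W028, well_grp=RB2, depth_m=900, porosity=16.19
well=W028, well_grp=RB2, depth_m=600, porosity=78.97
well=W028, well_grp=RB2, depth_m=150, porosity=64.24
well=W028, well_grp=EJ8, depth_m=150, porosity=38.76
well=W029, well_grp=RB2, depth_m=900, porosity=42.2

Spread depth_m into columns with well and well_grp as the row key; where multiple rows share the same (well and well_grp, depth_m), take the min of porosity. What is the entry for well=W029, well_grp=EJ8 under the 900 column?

27.58

Rows with well=W029, well_grp=EJ8 and depth_m=900: porosity values are 35.19, 37.82, 43.03, 27.58, 75.79.
min(35.19, 37.82, 43.03, 27.58, 75.79) = 27.58.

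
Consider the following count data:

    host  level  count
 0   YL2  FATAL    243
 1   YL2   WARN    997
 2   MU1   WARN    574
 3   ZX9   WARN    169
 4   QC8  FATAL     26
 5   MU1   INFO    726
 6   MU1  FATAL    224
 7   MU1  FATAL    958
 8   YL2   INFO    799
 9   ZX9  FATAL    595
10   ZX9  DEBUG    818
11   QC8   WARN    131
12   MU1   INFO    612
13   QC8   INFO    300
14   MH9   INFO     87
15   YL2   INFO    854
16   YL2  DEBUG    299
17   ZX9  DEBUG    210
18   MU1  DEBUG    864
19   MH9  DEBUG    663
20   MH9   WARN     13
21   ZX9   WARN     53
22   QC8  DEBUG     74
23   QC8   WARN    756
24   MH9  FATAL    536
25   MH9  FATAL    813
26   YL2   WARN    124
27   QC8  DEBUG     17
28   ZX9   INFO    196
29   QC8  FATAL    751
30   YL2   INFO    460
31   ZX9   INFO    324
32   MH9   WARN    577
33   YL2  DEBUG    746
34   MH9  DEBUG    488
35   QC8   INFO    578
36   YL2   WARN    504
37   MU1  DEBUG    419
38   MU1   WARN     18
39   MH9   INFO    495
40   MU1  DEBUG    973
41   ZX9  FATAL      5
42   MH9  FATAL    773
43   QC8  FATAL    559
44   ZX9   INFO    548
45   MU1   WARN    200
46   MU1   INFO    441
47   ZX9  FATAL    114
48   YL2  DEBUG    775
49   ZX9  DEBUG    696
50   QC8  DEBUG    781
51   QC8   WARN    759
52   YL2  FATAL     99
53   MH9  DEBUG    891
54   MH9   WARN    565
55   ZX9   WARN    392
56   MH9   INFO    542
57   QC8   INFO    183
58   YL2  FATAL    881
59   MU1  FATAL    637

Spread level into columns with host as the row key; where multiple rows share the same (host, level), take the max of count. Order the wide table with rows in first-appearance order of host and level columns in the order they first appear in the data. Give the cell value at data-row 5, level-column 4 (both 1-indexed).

891

With rows in first-appearance order of host, row 5 is host=MH9. level columns in first-appearance order: FATAL, WARN, INFO, DEBUG; column 4 is DEBUG.
Long rows with host=MH9, level=DEBUG: max(663, 488, 891) = 891.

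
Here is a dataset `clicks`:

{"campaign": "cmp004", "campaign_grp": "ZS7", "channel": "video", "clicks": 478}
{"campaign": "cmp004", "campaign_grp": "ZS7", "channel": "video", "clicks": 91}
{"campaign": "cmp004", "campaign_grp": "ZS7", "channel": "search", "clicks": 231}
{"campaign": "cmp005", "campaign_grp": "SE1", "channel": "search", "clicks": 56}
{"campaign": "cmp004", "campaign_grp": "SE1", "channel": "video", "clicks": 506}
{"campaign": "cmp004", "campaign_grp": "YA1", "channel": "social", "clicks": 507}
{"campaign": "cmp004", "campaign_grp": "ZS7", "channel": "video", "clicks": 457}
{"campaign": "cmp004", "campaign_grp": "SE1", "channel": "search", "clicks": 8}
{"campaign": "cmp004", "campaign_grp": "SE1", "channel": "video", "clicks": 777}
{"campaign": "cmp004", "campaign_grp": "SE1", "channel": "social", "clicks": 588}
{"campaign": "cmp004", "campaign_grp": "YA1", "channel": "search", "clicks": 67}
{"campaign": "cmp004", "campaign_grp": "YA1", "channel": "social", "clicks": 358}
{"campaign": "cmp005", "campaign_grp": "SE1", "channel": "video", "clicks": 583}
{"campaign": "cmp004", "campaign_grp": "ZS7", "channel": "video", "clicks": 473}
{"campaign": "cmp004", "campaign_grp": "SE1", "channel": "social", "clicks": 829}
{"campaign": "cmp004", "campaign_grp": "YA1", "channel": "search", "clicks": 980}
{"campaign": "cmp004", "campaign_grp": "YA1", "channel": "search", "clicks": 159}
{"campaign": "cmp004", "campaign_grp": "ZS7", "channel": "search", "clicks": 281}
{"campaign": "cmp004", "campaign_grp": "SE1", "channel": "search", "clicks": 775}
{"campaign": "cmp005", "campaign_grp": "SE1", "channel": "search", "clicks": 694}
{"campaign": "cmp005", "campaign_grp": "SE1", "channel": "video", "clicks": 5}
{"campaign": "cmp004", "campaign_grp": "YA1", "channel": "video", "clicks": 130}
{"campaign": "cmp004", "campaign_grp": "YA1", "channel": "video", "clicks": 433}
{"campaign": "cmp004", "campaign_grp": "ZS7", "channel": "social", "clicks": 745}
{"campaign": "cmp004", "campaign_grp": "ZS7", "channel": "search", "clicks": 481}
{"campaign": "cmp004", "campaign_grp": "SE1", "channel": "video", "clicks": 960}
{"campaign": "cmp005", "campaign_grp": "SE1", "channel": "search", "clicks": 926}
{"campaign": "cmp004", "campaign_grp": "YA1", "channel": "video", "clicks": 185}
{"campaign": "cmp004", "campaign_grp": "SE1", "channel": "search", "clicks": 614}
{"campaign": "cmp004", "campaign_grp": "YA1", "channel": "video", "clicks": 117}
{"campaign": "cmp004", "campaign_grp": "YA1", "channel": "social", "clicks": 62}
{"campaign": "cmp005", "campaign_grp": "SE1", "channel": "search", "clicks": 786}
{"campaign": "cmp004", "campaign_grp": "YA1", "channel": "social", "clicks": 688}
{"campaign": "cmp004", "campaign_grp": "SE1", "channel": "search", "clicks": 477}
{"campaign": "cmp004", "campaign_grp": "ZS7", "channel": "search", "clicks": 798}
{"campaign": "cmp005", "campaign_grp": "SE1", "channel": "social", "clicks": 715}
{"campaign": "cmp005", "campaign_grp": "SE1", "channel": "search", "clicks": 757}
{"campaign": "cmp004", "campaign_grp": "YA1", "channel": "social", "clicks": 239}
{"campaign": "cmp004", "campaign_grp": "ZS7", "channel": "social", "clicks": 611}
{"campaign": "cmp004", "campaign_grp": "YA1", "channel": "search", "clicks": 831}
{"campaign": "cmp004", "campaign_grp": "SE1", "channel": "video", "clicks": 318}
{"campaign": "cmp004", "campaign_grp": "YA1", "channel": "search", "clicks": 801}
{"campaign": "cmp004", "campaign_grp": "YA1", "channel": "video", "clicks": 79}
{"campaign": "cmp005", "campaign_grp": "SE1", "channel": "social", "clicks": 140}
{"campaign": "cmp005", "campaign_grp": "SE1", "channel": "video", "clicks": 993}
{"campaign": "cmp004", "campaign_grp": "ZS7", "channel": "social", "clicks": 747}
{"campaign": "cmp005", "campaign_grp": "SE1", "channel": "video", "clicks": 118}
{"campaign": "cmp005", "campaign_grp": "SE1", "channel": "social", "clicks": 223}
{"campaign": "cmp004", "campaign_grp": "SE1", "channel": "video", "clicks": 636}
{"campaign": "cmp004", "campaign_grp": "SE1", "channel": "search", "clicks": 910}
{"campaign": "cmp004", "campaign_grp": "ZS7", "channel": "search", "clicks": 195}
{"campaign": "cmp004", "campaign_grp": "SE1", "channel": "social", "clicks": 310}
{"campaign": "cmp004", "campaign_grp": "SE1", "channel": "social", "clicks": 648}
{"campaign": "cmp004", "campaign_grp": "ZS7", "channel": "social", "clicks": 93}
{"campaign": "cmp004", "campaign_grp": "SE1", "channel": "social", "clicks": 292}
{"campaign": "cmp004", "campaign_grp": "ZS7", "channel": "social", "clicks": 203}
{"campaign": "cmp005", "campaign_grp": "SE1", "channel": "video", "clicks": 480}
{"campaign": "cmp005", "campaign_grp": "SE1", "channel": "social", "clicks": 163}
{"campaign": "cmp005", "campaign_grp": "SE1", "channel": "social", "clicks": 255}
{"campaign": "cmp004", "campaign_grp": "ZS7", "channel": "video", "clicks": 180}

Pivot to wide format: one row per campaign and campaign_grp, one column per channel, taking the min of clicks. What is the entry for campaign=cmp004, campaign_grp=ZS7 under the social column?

Rows with campaign=cmp004, campaign_grp=ZS7 and channel=social: clicks values are 745, 611, 747, 93, 203.
min(745, 611, 747, 93, 203) = 93.

93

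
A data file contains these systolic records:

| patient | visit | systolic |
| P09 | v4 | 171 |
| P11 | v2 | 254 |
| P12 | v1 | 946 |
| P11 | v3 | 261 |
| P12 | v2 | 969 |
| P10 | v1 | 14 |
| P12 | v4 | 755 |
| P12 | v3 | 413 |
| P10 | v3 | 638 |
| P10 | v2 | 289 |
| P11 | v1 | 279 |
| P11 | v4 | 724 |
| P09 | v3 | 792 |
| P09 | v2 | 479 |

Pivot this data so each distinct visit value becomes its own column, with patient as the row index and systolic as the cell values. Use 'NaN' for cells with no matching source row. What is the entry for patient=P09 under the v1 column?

No long-format row has patient=P09 and visit=v1, so the cell is NaN.

NaN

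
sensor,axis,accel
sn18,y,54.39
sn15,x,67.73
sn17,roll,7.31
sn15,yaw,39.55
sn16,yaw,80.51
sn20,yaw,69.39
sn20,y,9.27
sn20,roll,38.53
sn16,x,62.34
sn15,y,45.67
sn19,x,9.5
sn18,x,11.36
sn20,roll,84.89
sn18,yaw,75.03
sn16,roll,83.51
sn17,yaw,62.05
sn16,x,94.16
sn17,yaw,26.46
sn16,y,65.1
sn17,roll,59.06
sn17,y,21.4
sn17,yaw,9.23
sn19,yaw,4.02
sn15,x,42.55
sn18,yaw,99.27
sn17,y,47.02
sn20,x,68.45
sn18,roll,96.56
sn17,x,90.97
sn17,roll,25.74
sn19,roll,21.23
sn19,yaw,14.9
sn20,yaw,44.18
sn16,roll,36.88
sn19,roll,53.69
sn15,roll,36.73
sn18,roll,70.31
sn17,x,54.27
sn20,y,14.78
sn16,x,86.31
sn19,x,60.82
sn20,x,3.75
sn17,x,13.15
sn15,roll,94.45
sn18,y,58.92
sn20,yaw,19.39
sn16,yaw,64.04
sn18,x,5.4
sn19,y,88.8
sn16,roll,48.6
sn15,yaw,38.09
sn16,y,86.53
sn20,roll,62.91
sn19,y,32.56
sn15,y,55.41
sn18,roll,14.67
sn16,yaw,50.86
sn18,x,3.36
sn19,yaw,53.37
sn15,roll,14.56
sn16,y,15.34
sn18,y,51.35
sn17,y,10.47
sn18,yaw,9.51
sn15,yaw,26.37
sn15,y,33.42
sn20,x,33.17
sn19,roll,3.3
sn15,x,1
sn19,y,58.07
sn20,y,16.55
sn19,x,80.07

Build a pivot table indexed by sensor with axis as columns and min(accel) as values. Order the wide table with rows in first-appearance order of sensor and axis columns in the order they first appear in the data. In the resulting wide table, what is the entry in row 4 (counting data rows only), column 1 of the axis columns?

15.34

With rows in first-appearance order of sensor, row 4 is sensor=sn16. axis columns in first-appearance order: y, x, roll, yaw; column 1 is y.
Long rows with sensor=sn16, axis=y: min(65.1, 86.53, 15.34) = 15.34.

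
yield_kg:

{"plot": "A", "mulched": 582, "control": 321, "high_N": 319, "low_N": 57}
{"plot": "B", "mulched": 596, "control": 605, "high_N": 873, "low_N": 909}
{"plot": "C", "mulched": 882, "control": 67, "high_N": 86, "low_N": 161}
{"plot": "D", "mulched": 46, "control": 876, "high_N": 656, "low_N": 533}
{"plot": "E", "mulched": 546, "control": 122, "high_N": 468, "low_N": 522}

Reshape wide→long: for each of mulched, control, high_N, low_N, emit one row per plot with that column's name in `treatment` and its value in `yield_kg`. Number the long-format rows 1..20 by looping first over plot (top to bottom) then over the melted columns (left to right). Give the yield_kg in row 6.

605

20 rows total (5 × 4). Row 6: index ⌊(6-1)/4⌋ = 1 into plot → B; (6-1) mod 4 = 1 into the melted columns → control.
So row 6 is (B, control, 605); yield_kg = 605.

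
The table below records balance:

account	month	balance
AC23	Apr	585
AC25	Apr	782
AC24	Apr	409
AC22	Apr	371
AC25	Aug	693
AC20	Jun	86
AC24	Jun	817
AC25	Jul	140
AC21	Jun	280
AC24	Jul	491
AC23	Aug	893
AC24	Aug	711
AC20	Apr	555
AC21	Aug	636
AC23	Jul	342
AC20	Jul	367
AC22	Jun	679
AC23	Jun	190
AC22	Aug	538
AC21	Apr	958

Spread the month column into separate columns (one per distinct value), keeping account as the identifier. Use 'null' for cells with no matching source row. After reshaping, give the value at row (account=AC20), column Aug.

null

No long-format row has account=AC20 and month=Aug, so the cell is null.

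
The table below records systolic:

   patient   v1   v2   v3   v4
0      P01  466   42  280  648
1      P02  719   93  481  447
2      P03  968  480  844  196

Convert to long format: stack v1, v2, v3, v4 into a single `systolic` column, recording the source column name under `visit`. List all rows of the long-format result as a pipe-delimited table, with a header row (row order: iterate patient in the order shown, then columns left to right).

| patient | visit | systolic |
| P01 | v1 | 466 |
| P01 | v2 | 42 |
| P01 | v3 | 280 |
| P01 | v4 | 648 |
| P02 | v1 | 719 |
| P02 | v2 | 93 |
| P02 | v3 | 481 |
| P02 | v4 | 447 |
| P03 | v1 | 968 |
| P03 | v2 | 480 |
| P03 | v3 | 844 |
| P03 | v4 | 196 |

Each (patient, column) pair becomes one row: 3 × 4 = 12 rows.
For example, (P01, v1) → systolic=466.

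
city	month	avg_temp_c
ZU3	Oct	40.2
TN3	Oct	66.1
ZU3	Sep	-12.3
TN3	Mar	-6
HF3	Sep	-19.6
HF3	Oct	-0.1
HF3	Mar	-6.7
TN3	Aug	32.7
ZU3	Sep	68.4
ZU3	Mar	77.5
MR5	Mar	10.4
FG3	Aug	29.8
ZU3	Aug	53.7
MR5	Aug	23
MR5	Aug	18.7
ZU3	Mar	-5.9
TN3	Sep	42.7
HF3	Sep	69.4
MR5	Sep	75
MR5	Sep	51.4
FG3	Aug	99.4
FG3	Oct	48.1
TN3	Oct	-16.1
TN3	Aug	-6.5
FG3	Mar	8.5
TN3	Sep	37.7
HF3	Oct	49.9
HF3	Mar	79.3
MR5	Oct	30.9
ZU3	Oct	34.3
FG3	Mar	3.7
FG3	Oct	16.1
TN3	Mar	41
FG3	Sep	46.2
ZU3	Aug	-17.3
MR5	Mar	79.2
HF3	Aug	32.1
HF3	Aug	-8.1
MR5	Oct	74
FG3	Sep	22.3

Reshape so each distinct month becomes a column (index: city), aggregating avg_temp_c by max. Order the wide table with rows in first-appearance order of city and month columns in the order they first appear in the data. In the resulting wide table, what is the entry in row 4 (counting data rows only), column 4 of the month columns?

23

With rows in first-appearance order of city, row 4 is city=MR5. month columns in first-appearance order: Oct, Sep, Mar, Aug; column 4 is Aug.
Long rows with city=MR5, month=Aug: max(23, 18.7) = 23.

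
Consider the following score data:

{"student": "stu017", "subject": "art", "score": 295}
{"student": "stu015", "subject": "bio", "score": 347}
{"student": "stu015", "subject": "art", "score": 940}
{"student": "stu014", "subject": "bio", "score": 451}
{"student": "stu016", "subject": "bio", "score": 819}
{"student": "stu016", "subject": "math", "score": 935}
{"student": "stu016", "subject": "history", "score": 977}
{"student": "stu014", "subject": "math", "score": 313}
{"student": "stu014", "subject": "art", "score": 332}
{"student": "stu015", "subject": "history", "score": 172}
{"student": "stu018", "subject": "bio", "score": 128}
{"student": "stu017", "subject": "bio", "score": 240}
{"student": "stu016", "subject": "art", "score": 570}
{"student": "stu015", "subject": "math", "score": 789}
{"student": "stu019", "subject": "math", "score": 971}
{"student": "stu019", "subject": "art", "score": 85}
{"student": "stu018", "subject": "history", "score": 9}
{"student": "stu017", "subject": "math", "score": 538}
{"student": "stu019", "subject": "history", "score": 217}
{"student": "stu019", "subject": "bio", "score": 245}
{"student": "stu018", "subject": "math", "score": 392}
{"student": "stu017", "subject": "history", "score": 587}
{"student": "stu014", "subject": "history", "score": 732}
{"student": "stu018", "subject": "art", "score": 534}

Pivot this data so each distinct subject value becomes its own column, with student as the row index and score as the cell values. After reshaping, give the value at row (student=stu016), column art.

570

Wide layout: rows indexed by student, columns are the 4 distinct subject values (art, bio, math, history).
Cell (student=stu016, subject=art) draws from the long row where student=stu016 and subject=art, which has score=570.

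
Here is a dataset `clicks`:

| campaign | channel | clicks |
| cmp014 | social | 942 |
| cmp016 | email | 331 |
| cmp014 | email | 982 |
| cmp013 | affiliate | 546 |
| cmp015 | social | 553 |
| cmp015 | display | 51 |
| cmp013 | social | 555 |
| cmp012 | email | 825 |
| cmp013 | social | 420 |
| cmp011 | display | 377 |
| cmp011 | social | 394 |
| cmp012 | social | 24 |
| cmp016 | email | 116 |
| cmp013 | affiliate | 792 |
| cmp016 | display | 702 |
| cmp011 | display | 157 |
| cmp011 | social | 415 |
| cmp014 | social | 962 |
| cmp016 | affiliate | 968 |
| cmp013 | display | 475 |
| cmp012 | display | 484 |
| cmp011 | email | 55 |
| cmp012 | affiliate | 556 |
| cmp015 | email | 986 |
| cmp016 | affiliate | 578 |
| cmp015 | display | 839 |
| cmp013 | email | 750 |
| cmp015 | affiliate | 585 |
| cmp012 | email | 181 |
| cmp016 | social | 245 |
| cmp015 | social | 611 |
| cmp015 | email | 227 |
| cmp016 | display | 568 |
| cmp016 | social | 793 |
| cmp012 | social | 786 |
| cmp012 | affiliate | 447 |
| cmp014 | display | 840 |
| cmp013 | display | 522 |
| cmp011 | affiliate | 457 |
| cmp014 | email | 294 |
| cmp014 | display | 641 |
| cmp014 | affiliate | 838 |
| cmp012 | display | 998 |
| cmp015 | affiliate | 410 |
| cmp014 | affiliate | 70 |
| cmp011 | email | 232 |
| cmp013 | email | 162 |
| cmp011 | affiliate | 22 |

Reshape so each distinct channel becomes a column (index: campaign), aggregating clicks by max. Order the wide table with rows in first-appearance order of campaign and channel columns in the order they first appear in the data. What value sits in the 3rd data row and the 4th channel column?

With rows in first-appearance order of campaign, row 3 is campaign=cmp013. channel columns in first-appearance order: social, email, affiliate, display; column 4 is display.
Long rows with campaign=cmp013, channel=display: max(475, 522) = 522.

522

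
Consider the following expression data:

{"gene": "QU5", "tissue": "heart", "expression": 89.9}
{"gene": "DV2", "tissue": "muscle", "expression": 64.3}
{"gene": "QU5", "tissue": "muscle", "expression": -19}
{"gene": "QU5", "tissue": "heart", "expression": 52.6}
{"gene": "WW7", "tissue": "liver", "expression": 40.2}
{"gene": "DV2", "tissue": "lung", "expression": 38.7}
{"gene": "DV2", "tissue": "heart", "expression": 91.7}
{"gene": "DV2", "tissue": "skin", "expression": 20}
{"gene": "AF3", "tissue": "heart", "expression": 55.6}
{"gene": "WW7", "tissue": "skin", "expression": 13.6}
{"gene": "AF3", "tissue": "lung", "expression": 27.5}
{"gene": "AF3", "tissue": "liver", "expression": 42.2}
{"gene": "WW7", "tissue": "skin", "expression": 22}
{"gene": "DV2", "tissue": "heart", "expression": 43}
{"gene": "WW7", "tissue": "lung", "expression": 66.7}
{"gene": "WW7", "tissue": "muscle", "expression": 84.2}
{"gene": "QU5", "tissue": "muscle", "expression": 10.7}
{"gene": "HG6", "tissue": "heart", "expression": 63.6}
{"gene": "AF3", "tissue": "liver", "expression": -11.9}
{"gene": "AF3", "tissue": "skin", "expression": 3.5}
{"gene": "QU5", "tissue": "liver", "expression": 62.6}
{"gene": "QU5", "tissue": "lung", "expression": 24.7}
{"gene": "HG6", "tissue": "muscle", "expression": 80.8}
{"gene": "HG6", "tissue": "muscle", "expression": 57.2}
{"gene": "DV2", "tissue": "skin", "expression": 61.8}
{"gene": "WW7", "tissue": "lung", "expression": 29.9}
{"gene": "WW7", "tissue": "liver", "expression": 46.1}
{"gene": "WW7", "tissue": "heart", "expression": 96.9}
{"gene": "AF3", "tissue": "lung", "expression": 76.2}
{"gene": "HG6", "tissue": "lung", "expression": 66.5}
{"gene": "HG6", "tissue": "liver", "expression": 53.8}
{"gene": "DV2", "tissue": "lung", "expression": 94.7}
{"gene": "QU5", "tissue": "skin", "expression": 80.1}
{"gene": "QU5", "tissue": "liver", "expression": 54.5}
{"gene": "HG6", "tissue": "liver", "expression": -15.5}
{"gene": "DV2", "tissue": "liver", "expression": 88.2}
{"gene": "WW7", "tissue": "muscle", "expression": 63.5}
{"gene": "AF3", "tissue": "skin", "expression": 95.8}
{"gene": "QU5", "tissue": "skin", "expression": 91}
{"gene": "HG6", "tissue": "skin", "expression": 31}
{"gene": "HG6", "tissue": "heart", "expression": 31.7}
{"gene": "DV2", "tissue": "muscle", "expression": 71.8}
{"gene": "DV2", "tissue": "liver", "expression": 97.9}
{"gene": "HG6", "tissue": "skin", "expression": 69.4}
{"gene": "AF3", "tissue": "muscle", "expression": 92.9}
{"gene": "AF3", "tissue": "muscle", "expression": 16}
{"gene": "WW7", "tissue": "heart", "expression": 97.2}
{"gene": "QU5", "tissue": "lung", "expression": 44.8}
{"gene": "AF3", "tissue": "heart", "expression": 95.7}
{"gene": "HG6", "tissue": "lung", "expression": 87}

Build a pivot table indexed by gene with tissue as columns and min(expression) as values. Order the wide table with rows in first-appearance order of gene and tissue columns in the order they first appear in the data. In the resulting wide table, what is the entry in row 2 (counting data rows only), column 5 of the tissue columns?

With rows in first-appearance order of gene, row 2 is gene=DV2. tissue columns in first-appearance order: heart, muscle, liver, lung, skin; column 5 is skin.
Long rows with gene=DV2, tissue=skin: min(20, 61.8) = 20.

20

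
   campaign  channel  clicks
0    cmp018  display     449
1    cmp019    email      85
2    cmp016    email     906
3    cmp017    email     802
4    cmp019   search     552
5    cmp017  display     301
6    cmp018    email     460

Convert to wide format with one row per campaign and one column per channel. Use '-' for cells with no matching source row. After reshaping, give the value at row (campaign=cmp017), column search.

-

No long-format row has campaign=cmp017 and channel=search, so the cell is -.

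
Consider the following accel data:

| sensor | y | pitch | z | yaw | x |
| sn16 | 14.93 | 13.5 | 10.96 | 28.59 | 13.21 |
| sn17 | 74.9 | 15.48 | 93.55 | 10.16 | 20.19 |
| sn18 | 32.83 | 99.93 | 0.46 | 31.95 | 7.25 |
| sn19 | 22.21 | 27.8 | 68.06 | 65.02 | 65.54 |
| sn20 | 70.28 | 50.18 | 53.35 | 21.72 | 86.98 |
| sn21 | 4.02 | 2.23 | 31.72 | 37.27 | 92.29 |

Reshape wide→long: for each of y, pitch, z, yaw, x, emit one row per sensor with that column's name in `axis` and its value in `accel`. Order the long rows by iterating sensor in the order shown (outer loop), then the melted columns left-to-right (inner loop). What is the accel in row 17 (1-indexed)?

27.8

30 rows total (6 × 5). Row 17: index ⌊(17-1)/5⌋ = 3 into sensor → sn19; (17-1) mod 5 = 1 into the melted columns → pitch.
So row 17 is (sn19, pitch, 27.8); accel = 27.8.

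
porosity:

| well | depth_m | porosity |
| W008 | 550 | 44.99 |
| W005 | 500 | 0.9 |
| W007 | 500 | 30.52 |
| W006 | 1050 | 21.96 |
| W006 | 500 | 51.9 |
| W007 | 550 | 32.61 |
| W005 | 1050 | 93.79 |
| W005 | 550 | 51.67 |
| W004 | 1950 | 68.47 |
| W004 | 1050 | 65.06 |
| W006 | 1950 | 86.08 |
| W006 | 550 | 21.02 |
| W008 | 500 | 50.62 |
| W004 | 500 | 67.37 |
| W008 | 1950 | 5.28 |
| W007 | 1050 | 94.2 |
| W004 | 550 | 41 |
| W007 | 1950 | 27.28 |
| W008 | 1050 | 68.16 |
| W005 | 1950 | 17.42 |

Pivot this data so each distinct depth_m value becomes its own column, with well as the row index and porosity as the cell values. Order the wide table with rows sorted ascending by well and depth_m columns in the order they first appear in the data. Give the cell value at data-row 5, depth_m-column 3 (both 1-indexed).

68.16

With rows sorted ascending by well, row 5 is well=W008. depth_m columns in first-appearance order: 550, 500, 1050, 1950; column 3 is 1050.
Long rows with well=W008, depth_m=1050: porosity = 68.16.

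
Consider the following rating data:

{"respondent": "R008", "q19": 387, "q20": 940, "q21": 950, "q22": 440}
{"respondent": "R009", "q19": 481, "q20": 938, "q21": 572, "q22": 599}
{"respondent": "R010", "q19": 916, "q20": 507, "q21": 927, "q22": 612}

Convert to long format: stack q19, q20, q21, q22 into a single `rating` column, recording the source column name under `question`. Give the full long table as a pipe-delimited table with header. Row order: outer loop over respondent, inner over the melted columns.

| respondent | question | rating |
| R008 | q19 | 387 |
| R008 | q20 | 940 |
| R008 | q21 | 950 |
| R008 | q22 | 440 |
| R009 | q19 | 481 |
| R009 | q20 | 938 |
| R009 | q21 | 572 |
| R009 | q22 | 599 |
| R010 | q19 | 916 |
| R010 | q20 | 507 |
| R010 | q21 | 927 |
| R010 | q22 | 612 |

Each (respondent, column) pair becomes one row: 3 × 4 = 12 rows.
For example, (R008, q19) → rating=387.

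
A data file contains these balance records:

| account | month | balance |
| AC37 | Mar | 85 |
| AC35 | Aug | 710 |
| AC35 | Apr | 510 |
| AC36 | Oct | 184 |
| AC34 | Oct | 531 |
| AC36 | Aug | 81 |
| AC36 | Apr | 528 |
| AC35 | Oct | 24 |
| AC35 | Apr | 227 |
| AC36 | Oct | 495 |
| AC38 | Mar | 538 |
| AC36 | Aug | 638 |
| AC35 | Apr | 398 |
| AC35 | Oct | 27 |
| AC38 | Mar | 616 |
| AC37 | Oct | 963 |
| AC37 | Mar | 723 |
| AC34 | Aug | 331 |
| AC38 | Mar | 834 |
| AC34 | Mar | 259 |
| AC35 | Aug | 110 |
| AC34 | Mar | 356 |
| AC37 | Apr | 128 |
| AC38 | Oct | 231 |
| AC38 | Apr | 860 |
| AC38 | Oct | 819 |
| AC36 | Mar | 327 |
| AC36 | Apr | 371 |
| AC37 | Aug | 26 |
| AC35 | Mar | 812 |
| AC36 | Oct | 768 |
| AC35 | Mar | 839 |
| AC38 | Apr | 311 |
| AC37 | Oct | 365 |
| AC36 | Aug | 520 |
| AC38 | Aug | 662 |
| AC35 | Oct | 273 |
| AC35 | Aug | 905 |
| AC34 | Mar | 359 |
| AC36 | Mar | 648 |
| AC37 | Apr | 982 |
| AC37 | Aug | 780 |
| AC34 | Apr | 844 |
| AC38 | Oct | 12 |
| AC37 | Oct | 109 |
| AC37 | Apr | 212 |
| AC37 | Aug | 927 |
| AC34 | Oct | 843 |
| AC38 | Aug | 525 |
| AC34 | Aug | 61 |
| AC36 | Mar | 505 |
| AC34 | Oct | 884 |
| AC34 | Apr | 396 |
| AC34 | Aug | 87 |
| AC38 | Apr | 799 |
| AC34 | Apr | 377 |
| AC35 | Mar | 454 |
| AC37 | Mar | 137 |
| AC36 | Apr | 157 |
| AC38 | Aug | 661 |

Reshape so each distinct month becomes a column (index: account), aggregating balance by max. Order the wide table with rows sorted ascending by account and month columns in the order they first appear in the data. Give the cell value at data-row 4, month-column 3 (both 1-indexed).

With rows sorted ascending by account, row 4 is account=AC37. month columns in first-appearance order: Mar, Aug, Apr, Oct; column 3 is Apr.
Long rows with account=AC37, month=Apr: max(128, 982, 212) = 982.

982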